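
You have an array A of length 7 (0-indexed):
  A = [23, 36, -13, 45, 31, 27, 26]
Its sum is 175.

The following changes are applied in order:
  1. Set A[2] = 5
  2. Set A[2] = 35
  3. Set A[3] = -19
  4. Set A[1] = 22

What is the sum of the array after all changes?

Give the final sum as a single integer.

Initial sum: 175
Change 1: A[2] -13 -> 5, delta = 18, sum = 193
Change 2: A[2] 5 -> 35, delta = 30, sum = 223
Change 3: A[3] 45 -> -19, delta = -64, sum = 159
Change 4: A[1] 36 -> 22, delta = -14, sum = 145

Answer: 145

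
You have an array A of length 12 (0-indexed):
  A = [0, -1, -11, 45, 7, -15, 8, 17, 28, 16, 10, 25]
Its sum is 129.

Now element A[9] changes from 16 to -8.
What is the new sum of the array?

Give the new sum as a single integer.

Old value at index 9: 16
New value at index 9: -8
Delta = -8 - 16 = -24
New sum = old_sum + delta = 129 + (-24) = 105

Answer: 105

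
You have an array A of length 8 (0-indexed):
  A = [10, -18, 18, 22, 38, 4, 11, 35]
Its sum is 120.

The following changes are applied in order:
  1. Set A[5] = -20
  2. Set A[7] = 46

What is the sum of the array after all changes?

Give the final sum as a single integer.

Initial sum: 120
Change 1: A[5] 4 -> -20, delta = -24, sum = 96
Change 2: A[7] 35 -> 46, delta = 11, sum = 107

Answer: 107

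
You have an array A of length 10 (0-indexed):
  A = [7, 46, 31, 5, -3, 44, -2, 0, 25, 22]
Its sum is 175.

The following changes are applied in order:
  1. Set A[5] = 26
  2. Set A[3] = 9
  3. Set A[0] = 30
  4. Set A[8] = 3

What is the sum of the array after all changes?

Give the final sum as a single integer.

Initial sum: 175
Change 1: A[5] 44 -> 26, delta = -18, sum = 157
Change 2: A[3] 5 -> 9, delta = 4, sum = 161
Change 3: A[0] 7 -> 30, delta = 23, sum = 184
Change 4: A[8] 25 -> 3, delta = -22, sum = 162

Answer: 162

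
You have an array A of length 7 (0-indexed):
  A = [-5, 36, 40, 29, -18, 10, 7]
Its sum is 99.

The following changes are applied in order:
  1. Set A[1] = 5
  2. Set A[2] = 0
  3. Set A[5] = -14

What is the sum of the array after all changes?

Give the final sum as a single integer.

Initial sum: 99
Change 1: A[1] 36 -> 5, delta = -31, sum = 68
Change 2: A[2] 40 -> 0, delta = -40, sum = 28
Change 3: A[5] 10 -> -14, delta = -24, sum = 4

Answer: 4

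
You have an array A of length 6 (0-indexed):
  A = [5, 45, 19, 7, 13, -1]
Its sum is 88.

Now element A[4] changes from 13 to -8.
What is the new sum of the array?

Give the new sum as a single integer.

Answer: 67

Derivation:
Old value at index 4: 13
New value at index 4: -8
Delta = -8 - 13 = -21
New sum = old_sum + delta = 88 + (-21) = 67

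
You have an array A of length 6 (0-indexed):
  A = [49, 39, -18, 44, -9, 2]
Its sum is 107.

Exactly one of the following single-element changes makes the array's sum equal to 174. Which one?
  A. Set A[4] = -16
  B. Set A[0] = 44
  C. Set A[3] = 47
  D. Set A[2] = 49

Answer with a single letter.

Answer: D

Derivation:
Option A: A[4] -9->-16, delta=-7, new_sum=107+(-7)=100
Option B: A[0] 49->44, delta=-5, new_sum=107+(-5)=102
Option C: A[3] 44->47, delta=3, new_sum=107+(3)=110
Option D: A[2] -18->49, delta=67, new_sum=107+(67)=174 <-- matches target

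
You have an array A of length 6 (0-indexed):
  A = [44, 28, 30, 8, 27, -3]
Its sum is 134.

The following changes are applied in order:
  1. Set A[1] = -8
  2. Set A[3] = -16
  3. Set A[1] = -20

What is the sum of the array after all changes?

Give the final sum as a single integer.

Answer: 62

Derivation:
Initial sum: 134
Change 1: A[1] 28 -> -8, delta = -36, sum = 98
Change 2: A[3] 8 -> -16, delta = -24, sum = 74
Change 3: A[1] -8 -> -20, delta = -12, sum = 62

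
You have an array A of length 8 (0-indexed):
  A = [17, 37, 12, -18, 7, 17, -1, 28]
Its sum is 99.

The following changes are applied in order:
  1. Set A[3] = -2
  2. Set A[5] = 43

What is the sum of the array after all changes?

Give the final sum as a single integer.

Answer: 141

Derivation:
Initial sum: 99
Change 1: A[3] -18 -> -2, delta = 16, sum = 115
Change 2: A[5] 17 -> 43, delta = 26, sum = 141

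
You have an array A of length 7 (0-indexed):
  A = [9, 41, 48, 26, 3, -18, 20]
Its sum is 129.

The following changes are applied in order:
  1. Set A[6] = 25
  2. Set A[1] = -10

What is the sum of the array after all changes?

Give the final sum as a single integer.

Answer: 83

Derivation:
Initial sum: 129
Change 1: A[6] 20 -> 25, delta = 5, sum = 134
Change 2: A[1] 41 -> -10, delta = -51, sum = 83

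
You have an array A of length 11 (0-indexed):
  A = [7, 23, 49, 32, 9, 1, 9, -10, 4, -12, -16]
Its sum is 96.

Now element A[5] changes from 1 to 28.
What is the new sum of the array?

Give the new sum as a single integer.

Answer: 123

Derivation:
Old value at index 5: 1
New value at index 5: 28
Delta = 28 - 1 = 27
New sum = old_sum + delta = 96 + (27) = 123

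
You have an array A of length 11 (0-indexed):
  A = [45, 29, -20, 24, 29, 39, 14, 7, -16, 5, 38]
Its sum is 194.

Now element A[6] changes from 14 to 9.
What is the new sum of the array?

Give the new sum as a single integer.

Old value at index 6: 14
New value at index 6: 9
Delta = 9 - 14 = -5
New sum = old_sum + delta = 194 + (-5) = 189

Answer: 189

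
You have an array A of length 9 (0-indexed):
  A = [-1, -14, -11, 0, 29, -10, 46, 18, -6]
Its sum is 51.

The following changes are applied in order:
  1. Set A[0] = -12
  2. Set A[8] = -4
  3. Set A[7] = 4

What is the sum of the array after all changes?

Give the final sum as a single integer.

Initial sum: 51
Change 1: A[0] -1 -> -12, delta = -11, sum = 40
Change 2: A[8] -6 -> -4, delta = 2, sum = 42
Change 3: A[7] 18 -> 4, delta = -14, sum = 28

Answer: 28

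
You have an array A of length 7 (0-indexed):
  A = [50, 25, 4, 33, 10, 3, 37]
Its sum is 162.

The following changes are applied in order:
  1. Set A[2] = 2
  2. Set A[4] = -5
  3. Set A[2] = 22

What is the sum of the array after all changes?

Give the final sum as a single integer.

Initial sum: 162
Change 1: A[2] 4 -> 2, delta = -2, sum = 160
Change 2: A[4] 10 -> -5, delta = -15, sum = 145
Change 3: A[2] 2 -> 22, delta = 20, sum = 165

Answer: 165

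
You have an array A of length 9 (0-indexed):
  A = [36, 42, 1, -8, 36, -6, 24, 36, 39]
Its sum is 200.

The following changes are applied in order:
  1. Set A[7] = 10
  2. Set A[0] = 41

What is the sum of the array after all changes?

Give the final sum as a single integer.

Initial sum: 200
Change 1: A[7] 36 -> 10, delta = -26, sum = 174
Change 2: A[0] 36 -> 41, delta = 5, sum = 179

Answer: 179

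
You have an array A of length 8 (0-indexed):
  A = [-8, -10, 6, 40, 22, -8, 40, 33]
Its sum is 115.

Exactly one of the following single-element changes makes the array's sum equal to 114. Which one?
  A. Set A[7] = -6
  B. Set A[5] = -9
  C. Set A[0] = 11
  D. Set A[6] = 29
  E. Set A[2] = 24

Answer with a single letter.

Option A: A[7] 33->-6, delta=-39, new_sum=115+(-39)=76
Option B: A[5] -8->-9, delta=-1, new_sum=115+(-1)=114 <-- matches target
Option C: A[0] -8->11, delta=19, new_sum=115+(19)=134
Option D: A[6] 40->29, delta=-11, new_sum=115+(-11)=104
Option E: A[2] 6->24, delta=18, new_sum=115+(18)=133

Answer: B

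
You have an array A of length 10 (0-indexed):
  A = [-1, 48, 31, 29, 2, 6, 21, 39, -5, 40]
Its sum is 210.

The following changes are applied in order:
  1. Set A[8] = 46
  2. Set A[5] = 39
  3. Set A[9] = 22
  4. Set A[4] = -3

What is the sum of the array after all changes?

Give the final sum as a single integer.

Answer: 271

Derivation:
Initial sum: 210
Change 1: A[8] -5 -> 46, delta = 51, sum = 261
Change 2: A[5] 6 -> 39, delta = 33, sum = 294
Change 3: A[9] 40 -> 22, delta = -18, sum = 276
Change 4: A[4] 2 -> -3, delta = -5, sum = 271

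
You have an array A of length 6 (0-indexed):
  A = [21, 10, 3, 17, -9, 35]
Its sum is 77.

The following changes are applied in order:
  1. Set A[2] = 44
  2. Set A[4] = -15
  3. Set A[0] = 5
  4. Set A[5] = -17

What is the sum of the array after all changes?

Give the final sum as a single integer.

Answer: 44

Derivation:
Initial sum: 77
Change 1: A[2] 3 -> 44, delta = 41, sum = 118
Change 2: A[4] -9 -> -15, delta = -6, sum = 112
Change 3: A[0] 21 -> 5, delta = -16, sum = 96
Change 4: A[5] 35 -> -17, delta = -52, sum = 44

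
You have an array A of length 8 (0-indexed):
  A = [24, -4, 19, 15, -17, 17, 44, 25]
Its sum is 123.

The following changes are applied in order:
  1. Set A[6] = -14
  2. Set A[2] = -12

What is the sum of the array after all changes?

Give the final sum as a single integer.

Answer: 34

Derivation:
Initial sum: 123
Change 1: A[6] 44 -> -14, delta = -58, sum = 65
Change 2: A[2] 19 -> -12, delta = -31, sum = 34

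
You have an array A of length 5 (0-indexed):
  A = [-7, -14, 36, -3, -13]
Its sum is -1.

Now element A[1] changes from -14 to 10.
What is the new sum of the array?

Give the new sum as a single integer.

Answer: 23

Derivation:
Old value at index 1: -14
New value at index 1: 10
Delta = 10 - -14 = 24
New sum = old_sum + delta = -1 + (24) = 23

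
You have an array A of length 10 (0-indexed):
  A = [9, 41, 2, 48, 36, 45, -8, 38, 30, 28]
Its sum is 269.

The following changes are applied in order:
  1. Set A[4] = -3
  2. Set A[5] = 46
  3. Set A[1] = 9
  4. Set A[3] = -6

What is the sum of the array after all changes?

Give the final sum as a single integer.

Answer: 145

Derivation:
Initial sum: 269
Change 1: A[4] 36 -> -3, delta = -39, sum = 230
Change 2: A[5] 45 -> 46, delta = 1, sum = 231
Change 3: A[1] 41 -> 9, delta = -32, sum = 199
Change 4: A[3] 48 -> -6, delta = -54, sum = 145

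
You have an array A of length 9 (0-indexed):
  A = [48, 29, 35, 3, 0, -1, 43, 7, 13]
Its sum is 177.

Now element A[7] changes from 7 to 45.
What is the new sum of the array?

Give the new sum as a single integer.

Old value at index 7: 7
New value at index 7: 45
Delta = 45 - 7 = 38
New sum = old_sum + delta = 177 + (38) = 215

Answer: 215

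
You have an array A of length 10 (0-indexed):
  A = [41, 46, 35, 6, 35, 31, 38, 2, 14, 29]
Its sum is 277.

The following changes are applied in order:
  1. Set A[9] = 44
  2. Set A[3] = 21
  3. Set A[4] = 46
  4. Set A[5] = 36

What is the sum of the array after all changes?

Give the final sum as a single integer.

Initial sum: 277
Change 1: A[9] 29 -> 44, delta = 15, sum = 292
Change 2: A[3] 6 -> 21, delta = 15, sum = 307
Change 3: A[4] 35 -> 46, delta = 11, sum = 318
Change 4: A[5] 31 -> 36, delta = 5, sum = 323

Answer: 323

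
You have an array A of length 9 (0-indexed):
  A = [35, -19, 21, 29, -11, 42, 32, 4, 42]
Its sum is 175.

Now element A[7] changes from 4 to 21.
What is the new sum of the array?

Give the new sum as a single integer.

Old value at index 7: 4
New value at index 7: 21
Delta = 21 - 4 = 17
New sum = old_sum + delta = 175 + (17) = 192

Answer: 192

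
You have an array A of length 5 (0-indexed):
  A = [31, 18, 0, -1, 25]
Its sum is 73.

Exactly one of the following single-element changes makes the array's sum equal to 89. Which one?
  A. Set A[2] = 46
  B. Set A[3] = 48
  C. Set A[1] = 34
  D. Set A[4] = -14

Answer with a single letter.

Option A: A[2] 0->46, delta=46, new_sum=73+(46)=119
Option B: A[3] -1->48, delta=49, new_sum=73+(49)=122
Option C: A[1] 18->34, delta=16, new_sum=73+(16)=89 <-- matches target
Option D: A[4] 25->-14, delta=-39, new_sum=73+(-39)=34

Answer: C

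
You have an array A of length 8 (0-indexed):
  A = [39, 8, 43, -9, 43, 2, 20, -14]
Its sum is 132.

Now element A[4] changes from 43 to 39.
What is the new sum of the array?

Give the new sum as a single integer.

Answer: 128

Derivation:
Old value at index 4: 43
New value at index 4: 39
Delta = 39 - 43 = -4
New sum = old_sum + delta = 132 + (-4) = 128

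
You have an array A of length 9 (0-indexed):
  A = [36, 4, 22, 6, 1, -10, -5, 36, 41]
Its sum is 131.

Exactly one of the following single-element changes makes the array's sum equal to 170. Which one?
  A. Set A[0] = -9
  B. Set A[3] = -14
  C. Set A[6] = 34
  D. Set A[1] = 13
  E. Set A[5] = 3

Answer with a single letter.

Answer: C

Derivation:
Option A: A[0] 36->-9, delta=-45, new_sum=131+(-45)=86
Option B: A[3] 6->-14, delta=-20, new_sum=131+(-20)=111
Option C: A[6] -5->34, delta=39, new_sum=131+(39)=170 <-- matches target
Option D: A[1] 4->13, delta=9, new_sum=131+(9)=140
Option E: A[5] -10->3, delta=13, new_sum=131+(13)=144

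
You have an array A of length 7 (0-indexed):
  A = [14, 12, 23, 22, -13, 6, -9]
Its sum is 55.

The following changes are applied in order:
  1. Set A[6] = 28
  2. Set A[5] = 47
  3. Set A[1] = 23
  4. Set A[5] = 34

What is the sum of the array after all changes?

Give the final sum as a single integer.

Initial sum: 55
Change 1: A[6] -9 -> 28, delta = 37, sum = 92
Change 2: A[5] 6 -> 47, delta = 41, sum = 133
Change 3: A[1] 12 -> 23, delta = 11, sum = 144
Change 4: A[5] 47 -> 34, delta = -13, sum = 131

Answer: 131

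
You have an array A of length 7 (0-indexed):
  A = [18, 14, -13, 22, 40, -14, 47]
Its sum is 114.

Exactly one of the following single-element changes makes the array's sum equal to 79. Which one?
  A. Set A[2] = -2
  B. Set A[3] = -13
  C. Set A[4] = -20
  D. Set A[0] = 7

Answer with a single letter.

Option A: A[2] -13->-2, delta=11, new_sum=114+(11)=125
Option B: A[3] 22->-13, delta=-35, new_sum=114+(-35)=79 <-- matches target
Option C: A[4] 40->-20, delta=-60, new_sum=114+(-60)=54
Option D: A[0] 18->7, delta=-11, new_sum=114+(-11)=103

Answer: B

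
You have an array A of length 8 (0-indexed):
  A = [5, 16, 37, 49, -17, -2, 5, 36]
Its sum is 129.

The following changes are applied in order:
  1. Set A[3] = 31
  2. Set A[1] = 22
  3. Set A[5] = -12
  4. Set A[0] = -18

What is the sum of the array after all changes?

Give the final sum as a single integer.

Initial sum: 129
Change 1: A[3] 49 -> 31, delta = -18, sum = 111
Change 2: A[1] 16 -> 22, delta = 6, sum = 117
Change 3: A[5] -2 -> -12, delta = -10, sum = 107
Change 4: A[0] 5 -> -18, delta = -23, sum = 84

Answer: 84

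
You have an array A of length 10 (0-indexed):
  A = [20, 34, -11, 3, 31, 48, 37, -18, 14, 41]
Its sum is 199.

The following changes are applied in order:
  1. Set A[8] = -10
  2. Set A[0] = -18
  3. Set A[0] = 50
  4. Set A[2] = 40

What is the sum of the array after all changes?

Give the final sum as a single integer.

Initial sum: 199
Change 1: A[8] 14 -> -10, delta = -24, sum = 175
Change 2: A[0] 20 -> -18, delta = -38, sum = 137
Change 3: A[0] -18 -> 50, delta = 68, sum = 205
Change 4: A[2] -11 -> 40, delta = 51, sum = 256

Answer: 256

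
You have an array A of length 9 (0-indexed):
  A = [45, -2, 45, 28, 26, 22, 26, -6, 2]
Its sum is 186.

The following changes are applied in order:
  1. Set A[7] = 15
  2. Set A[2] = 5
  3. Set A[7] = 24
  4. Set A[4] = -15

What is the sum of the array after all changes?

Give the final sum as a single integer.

Answer: 135

Derivation:
Initial sum: 186
Change 1: A[7] -6 -> 15, delta = 21, sum = 207
Change 2: A[2] 45 -> 5, delta = -40, sum = 167
Change 3: A[7] 15 -> 24, delta = 9, sum = 176
Change 4: A[4] 26 -> -15, delta = -41, sum = 135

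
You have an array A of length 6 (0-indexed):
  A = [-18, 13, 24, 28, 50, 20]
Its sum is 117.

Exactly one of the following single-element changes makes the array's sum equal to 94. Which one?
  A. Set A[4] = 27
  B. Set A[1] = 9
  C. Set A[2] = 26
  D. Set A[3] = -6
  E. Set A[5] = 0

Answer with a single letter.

Option A: A[4] 50->27, delta=-23, new_sum=117+(-23)=94 <-- matches target
Option B: A[1] 13->9, delta=-4, new_sum=117+(-4)=113
Option C: A[2] 24->26, delta=2, new_sum=117+(2)=119
Option D: A[3] 28->-6, delta=-34, new_sum=117+(-34)=83
Option E: A[5] 20->0, delta=-20, new_sum=117+(-20)=97

Answer: A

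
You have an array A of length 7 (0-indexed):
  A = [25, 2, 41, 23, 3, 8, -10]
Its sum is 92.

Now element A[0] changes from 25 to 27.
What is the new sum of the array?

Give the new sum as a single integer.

Answer: 94

Derivation:
Old value at index 0: 25
New value at index 0: 27
Delta = 27 - 25 = 2
New sum = old_sum + delta = 92 + (2) = 94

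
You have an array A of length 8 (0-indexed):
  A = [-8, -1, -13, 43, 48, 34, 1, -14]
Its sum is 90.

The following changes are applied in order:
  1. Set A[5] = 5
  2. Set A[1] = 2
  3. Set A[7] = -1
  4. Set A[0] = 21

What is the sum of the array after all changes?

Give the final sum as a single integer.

Initial sum: 90
Change 1: A[5] 34 -> 5, delta = -29, sum = 61
Change 2: A[1] -1 -> 2, delta = 3, sum = 64
Change 3: A[7] -14 -> -1, delta = 13, sum = 77
Change 4: A[0] -8 -> 21, delta = 29, sum = 106

Answer: 106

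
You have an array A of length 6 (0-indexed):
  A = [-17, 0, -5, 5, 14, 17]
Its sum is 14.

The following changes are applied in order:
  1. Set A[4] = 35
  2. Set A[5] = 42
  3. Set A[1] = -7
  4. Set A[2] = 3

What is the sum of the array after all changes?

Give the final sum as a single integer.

Answer: 61

Derivation:
Initial sum: 14
Change 1: A[4] 14 -> 35, delta = 21, sum = 35
Change 2: A[5] 17 -> 42, delta = 25, sum = 60
Change 3: A[1] 0 -> -7, delta = -7, sum = 53
Change 4: A[2] -5 -> 3, delta = 8, sum = 61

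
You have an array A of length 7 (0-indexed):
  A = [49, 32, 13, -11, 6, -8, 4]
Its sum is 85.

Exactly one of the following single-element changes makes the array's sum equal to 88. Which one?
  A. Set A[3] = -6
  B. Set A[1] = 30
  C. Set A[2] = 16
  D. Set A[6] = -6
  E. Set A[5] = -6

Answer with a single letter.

Answer: C

Derivation:
Option A: A[3] -11->-6, delta=5, new_sum=85+(5)=90
Option B: A[1] 32->30, delta=-2, new_sum=85+(-2)=83
Option C: A[2] 13->16, delta=3, new_sum=85+(3)=88 <-- matches target
Option D: A[6] 4->-6, delta=-10, new_sum=85+(-10)=75
Option E: A[5] -8->-6, delta=2, new_sum=85+(2)=87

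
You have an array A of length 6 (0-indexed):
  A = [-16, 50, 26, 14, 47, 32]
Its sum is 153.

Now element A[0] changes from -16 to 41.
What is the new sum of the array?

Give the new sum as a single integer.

Answer: 210

Derivation:
Old value at index 0: -16
New value at index 0: 41
Delta = 41 - -16 = 57
New sum = old_sum + delta = 153 + (57) = 210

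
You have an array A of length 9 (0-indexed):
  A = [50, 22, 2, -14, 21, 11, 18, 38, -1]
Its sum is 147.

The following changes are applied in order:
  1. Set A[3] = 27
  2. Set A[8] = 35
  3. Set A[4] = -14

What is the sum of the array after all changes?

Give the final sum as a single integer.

Answer: 189

Derivation:
Initial sum: 147
Change 1: A[3] -14 -> 27, delta = 41, sum = 188
Change 2: A[8] -1 -> 35, delta = 36, sum = 224
Change 3: A[4] 21 -> -14, delta = -35, sum = 189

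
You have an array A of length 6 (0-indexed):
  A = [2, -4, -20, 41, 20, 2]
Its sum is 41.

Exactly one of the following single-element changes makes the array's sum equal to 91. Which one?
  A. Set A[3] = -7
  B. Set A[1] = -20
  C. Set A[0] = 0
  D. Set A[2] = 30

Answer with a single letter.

Option A: A[3] 41->-7, delta=-48, new_sum=41+(-48)=-7
Option B: A[1] -4->-20, delta=-16, new_sum=41+(-16)=25
Option C: A[0] 2->0, delta=-2, new_sum=41+(-2)=39
Option D: A[2] -20->30, delta=50, new_sum=41+(50)=91 <-- matches target

Answer: D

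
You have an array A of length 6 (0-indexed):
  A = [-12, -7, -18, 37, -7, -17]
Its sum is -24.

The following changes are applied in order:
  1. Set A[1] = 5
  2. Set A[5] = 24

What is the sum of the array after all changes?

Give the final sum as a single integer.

Initial sum: -24
Change 1: A[1] -7 -> 5, delta = 12, sum = -12
Change 2: A[5] -17 -> 24, delta = 41, sum = 29

Answer: 29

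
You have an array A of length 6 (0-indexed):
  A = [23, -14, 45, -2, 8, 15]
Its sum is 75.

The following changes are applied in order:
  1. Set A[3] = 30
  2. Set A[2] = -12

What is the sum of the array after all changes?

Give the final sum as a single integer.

Initial sum: 75
Change 1: A[3] -2 -> 30, delta = 32, sum = 107
Change 2: A[2] 45 -> -12, delta = -57, sum = 50

Answer: 50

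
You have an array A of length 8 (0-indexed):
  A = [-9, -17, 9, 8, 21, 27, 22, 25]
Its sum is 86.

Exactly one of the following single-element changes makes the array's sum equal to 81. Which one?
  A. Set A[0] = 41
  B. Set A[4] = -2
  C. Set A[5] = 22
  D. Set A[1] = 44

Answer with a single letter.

Answer: C

Derivation:
Option A: A[0] -9->41, delta=50, new_sum=86+(50)=136
Option B: A[4] 21->-2, delta=-23, new_sum=86+(-23)=63
Option C: A[5] 27->22, delta=-5, new_sum=86+(-5)=81 <-- matches target
Option D: A[1] -17->44, delta=61, new_sum=86+(61)=147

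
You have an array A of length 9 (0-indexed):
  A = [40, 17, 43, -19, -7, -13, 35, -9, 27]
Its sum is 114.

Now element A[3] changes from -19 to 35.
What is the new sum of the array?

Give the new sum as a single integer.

Answer: 168

Derivation:
Old value at index 3: -19
New value at index 3: 35
Delta = 35 - -19 = 54
New sum = old_sum + delta = 114 + (54) = 168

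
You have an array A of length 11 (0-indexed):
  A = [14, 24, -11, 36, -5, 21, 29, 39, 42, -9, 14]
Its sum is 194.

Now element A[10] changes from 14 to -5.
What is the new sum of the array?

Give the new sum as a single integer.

Answer: 175

Derivation:
Old value at index 10: 14
New value at index 10: -5
Delta = -5 - 14 = -19
New sum = old_sum + delta = 194 + (-19) = 175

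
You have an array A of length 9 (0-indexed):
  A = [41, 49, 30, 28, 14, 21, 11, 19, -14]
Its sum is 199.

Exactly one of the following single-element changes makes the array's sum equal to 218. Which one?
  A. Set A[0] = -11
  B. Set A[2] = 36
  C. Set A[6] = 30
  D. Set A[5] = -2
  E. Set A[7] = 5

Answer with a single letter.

Option A: A[0] 41->-11, delta=-52, new_sum=199+(-52)=147
Option B: A[2] 30->36, delta=6, new_sum=199+(6)=205
Option C: A[6] 11->30, delta=19, new_sum=199+(19)=218 <-- matches target
Option D: A[5] 21->-2, delta=-23, new_sum=199+(-23)=176
Option E: A[7] 19->5, delta=-14, new_sum=199+(-14)=185

Answer: C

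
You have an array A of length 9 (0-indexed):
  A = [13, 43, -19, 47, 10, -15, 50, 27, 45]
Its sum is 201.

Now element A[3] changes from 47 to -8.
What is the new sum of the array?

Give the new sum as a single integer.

Answer: 146

Derivation:
Old value at index 3: 47
New value at index 3: -8
Delta = -8 - 47 = -55
New sum = old_sum + delta = 201 + (-55) = 146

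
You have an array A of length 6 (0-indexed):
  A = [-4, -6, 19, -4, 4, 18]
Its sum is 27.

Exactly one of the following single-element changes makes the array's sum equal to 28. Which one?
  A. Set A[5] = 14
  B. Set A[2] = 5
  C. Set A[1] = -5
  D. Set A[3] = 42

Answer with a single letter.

Option A: A[5] 18->14, delta=-4, new_sum=27+(-4)=23
Option B: A[2] 19->5, delta=-14, new_sum=27+(-14)=13
Option C: A[1] -6->-5, delta=1, new_sum=27+(1)=28 <-- matches target
Option D: A[3] -4->42, delta=46, new_sum=27+(46)=73

Answer: C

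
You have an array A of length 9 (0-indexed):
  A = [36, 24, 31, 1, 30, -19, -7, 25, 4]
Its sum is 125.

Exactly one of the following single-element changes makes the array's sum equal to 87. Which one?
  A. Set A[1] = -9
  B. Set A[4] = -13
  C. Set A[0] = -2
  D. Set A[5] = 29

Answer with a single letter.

Answer: C

Derivation:
Option A: A[1] 24->-9, delta=-33, new_sum=125+(-33)=92
Option B: A[4] 30->-13, delta=-43, new_sum=125+(-43)=82
Option C: A[0] 36->-2, delta=-38, new_sum=125+(-38)=87 <-- matches target
Option D: A[5] -19->29, delta=48, new_sum=125+(48)=173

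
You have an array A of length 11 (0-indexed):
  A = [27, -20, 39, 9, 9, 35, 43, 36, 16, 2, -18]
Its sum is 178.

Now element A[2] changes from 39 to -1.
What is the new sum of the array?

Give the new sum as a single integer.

Old value at index 2: 39
New value at index 2: -1
Delta = -1 - 39 = -40
New sum = old_sum + delta = 178 + (-40) = 138

Answer: 138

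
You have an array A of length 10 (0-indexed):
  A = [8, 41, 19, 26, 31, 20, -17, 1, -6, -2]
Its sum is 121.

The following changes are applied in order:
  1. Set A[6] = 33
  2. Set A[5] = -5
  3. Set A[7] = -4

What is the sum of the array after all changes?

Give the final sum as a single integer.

Answer: 141

Derivation:
Initial sum: 121
Change 1: A[6] -17 -> 33, delta = 50, sum = 171
Change 2: A[5] 20 -> -5, delta = -25, sum = 146
Change 3: A[7] 1 -> -4, delta = -5, sum = 141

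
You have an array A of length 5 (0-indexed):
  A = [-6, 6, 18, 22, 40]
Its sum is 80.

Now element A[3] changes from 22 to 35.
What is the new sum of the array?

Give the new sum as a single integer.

Old value at index 3: 22
New value at index 3: 35
Delta = 35 - 22 = 13
New sum = old_sum + delta = 80 + (13) = 93

Answer: 93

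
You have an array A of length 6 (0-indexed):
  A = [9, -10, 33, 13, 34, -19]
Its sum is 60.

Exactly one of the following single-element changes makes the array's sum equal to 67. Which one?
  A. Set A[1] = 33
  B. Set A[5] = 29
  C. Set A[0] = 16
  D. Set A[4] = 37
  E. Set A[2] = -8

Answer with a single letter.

Option A: A[1] -10->33, delta=43, new_sum=60+(43)=103
Option B: A[5] -19->29, delta=48, new_sum=60+(48)=108
Option C: A[0] 9->16, delta=7, new_sum=60+(7)=67 <-- matches target
Option D: A[4] 34->37, delta=3, new_sum=60+(3)=63
Option E: A[2] 33->-8, delta=-41, new_sum=60+(-41)=19

Answer: C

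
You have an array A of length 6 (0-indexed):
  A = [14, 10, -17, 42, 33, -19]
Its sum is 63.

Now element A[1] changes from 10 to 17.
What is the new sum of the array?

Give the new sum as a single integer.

Answer: 70

Derivation:
Old value at index 1: 10
New value at index 1: 17
Delta = 17 - 10 = 7
New sum = old_sum + delta = 63 + (7) = 70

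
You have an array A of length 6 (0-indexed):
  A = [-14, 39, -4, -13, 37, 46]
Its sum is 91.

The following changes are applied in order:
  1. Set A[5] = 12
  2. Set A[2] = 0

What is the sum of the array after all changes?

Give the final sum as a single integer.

Initial sum: 91
Change 1: A[5] 46 -> 12, delta = -34, sum = 57
Change 2: A[2] -4 -> 0, delta = 4, sum = 61

Answer: 61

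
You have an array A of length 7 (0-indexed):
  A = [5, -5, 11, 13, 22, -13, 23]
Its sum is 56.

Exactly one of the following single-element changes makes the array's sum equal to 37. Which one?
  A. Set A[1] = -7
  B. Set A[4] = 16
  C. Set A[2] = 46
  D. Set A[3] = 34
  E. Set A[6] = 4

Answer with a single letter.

Option A: A[1] -5->-7, delta=-2, new_sum=56+(-2)=54
Option B: A[4] 22->16, delta=-6, new_sum=56+(-6)=50
Option C: A[2] 11->46, delta=35, new_sum=56+(35)=91
Option D: A[3] 13->34, delta=21, new_sum=56+(21)=77
Option E: A[6] 23->4, delta=-19, new_sum=56+(-19)=37 <-- matches target

Answer: E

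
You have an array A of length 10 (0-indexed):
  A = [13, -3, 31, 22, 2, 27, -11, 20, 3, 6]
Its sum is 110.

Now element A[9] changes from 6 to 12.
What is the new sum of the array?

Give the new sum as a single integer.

Answer: 116

Derivation:
Old value at index 9: 6
New value at index 9: 12
Delta = 12 - 6 = 6
New sum = old_sum + delta = 110 + (6) = 116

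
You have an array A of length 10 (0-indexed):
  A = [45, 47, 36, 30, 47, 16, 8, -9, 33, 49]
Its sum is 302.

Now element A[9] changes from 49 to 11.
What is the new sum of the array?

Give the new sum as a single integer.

Old value at index 9: 49
New value at index 9: 11
Delta = 11 - 49 = -38
New sum = old_sum + delta = 302 + (-38) = 264

Answer: 264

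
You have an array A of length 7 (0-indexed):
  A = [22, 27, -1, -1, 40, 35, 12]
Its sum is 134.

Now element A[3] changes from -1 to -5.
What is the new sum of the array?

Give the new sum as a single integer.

Old value at index 3: -1
New value at index 3: -5
Delta = -5 - -1 = -4
New sum = old_sum + delta = 134 + (-4) = 130

Answer: 130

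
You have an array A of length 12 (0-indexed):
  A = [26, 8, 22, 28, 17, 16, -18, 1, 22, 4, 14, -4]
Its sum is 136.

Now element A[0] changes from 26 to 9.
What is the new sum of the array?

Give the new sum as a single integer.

Answer: 119

Derivation:
Old value at index 0: 26
New value at index 0: 9
Delta = 9 - 26 = -17
New sum = old_sum + delta = 136 + (-17) = 119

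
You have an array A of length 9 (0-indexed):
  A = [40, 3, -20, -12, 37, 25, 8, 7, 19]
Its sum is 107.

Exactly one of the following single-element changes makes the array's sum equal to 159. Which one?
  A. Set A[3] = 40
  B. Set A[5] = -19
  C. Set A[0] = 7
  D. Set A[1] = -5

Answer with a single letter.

Option A: A[3] -12->40, delta=52, new_sum=107+(52)=159 <-- matches target
Option B: A[5] 25->-19, delta=-44, new_sum=107+(-44)=63
Option C: A[0] 40->7, delta=-33, new_sum=107+(-33)=74
Option D: A[1] 3->-5, delta=-8, new_sum=107+(-8)=99

Answer: A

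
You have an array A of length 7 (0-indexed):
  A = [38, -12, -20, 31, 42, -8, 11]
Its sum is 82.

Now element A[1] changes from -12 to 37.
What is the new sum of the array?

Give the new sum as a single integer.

Old value at index 1: -12
New value at index 1: 37
Delta = 37 - -12 = 49
New sum = old_sum + delta = 82 + (49) = 131

Answer: 131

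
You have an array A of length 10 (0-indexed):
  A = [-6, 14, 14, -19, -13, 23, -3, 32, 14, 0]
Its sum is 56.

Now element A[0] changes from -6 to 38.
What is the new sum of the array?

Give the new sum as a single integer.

Answer: 100

Derivation:
Old value at index 0: -6
New value at index 0: 38
Delta = 38 - -6 = 44
New sum = old_sum + delta = 56 + (44) = 100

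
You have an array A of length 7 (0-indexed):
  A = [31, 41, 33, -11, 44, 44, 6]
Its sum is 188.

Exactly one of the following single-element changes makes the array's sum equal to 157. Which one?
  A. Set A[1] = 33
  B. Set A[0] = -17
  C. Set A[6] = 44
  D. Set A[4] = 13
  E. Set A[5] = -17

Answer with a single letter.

Option A: A[1] 41->33, delta=-8, new_sum=188+(-8)=180
Option B: A[0] 31->-17, delta=-48, new_sum=188+(-48)=140
Option C: A[6] 6->44, delta=38, new_sum=188+(38)=226
Option D: A[4] 44->13, delta=-31, new_sum=188+(-31)=157 <-- matches target
Option E: A[5] 44->-17, delta=-61, new_sum=188+(-61)=127

Answer: D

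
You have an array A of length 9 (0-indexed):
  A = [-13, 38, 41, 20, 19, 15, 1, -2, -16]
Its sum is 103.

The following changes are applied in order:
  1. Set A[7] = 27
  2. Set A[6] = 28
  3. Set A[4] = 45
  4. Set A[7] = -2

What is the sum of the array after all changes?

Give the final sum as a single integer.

Initial sum: 103
Change 1: A[7] -2 -> 27, delta = 29, sum = 132
Change 2: A[6] 1 -> 28, delta = 27, sum = 159
Change 3: A[4] 19 -> 45, delta = 26, sum = 185
Change 4: A[7] 27 -> -2, delta = -29, sum = 156

Answer: 156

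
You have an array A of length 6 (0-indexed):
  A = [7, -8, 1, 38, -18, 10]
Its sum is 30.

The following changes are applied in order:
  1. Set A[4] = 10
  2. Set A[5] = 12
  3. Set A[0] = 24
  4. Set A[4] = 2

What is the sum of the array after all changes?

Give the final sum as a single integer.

Answer: 69

Derivation:
Initial sum: 30
Change 1: A[4] -18 -> 10, delta = 28, sum = 58
Change 2: A[5] 10 -> 12, delta = 2, sum = 60
Change 3: A[0] 7 -> 24, delta = 17, sum = 77
Change 4: A[4] 10 -> 2, delta = -8, sum = 69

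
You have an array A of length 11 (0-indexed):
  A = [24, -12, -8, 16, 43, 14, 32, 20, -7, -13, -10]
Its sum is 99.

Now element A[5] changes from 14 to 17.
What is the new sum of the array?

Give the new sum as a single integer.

Answer: 102

Derivation:
Old value at index 5: 14
New value at index 5: 17
Delta = 17 - 14 = 3
New sum = old_sum + delta = 99 + (3) = 102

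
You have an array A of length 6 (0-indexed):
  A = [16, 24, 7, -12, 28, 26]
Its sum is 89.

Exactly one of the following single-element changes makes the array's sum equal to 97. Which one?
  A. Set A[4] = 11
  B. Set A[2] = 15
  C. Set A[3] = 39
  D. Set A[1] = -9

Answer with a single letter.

Option A: A[4] 28->11, delta=-17, new_sum=89+(-17)=72
Option B: A[2] 7->15, delta=8, new_sum=89+(8)=97 <-- matches target
Option C: A[3] -12->39, delta=51, new_sum=89+(51)=140
Option D: A[1] 24->-9, delta=-33, new_sum=89+(-33)=56

Answer: B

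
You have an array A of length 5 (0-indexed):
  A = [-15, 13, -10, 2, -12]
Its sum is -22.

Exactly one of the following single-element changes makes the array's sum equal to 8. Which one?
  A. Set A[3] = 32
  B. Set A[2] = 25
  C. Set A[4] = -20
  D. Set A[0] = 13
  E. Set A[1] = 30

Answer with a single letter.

Option A: A[3] 2->32, delta=30, new_sum=-22+(30)=8 <-- matches target
Option B: A[2] -10->25, delta=35, new_sum=-22+(35)=13
Option C: A[4] -12->-20, delta=-8, new_sum=-22+(-8)=-30
Option D: A[0] -15->13, delta=28, new_sum=-22+(28)=6
Option E: A[1] 13->30, delta=17, new_sum=-22+(17)=-5

Answer: A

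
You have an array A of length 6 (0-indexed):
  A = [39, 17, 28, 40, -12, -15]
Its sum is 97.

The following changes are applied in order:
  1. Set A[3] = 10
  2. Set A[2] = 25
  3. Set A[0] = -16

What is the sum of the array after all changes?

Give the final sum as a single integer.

Initial sum: 97
Change 1: A[3] 40 -> 10, delta = -30, sum = 67
Change 2: A[2] 28 -> 25, delta = -3, sum = 64
Change 3: A[0] 39 -> -16, delta = -55, sum = 9

Answer: 9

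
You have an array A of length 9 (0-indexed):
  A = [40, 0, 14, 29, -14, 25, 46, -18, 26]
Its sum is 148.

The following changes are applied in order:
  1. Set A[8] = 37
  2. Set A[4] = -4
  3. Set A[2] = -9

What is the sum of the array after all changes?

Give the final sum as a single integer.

Initial sum: 148
Change 1: A[8] 26 -> 37, delta = 11, sum = 159
Change 2: A[4] -14 -> -4, delta = 10, sum = 169
Change 3: A[2] 14 -> -9, delta = -23, sum = 146

Answer: 146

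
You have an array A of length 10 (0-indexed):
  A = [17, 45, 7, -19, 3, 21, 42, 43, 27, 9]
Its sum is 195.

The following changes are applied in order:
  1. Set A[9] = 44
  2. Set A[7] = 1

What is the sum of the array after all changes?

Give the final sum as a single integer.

Answer: 188

Derivation:
Initial sum: 195
Change 1: A[9] 9 -> 44, delta = 35, sum = 230
Change 2: A[7] 43 -> 1, delta = -42, sum = 188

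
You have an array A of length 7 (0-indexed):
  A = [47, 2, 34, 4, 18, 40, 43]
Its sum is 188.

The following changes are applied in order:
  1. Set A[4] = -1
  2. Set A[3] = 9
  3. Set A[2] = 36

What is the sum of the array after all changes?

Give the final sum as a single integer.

Answer: 176

Derivation:
Initial sum: 188
Change 1: A[4] 18 -> -1, delta = -19, sum = 169
Change 2: A[3] 4 -> 9, delta = 5, sum = 174
Change 3: A[2] 34 -> 36, delta = 2, sum = 176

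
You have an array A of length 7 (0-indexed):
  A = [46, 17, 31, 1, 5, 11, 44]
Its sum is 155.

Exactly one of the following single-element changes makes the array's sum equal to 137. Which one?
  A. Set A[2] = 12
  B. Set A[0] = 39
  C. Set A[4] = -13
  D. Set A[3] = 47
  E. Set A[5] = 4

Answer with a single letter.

Answer: C

Derivation:
Option A: A[2] 31->12, delta=-19, new_sum=155+(-19)=136
Option B: A[0] 46->39, delta=-7, new_sum=155+(-7)=148
Option C: A[4] 5->-13, delta=-18, new_sum=155+(-18)=137 <-- matches target
Option D: A[3] 1->47, delta=46, new_sum=155+(46)=201
Option E: A[5] 11->4, delta=-7, new_sum=155+(-7)=148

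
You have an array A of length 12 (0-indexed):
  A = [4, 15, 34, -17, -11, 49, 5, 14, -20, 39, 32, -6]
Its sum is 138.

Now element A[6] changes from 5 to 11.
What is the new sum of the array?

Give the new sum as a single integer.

Answer: 144

Derivation:
Old value at index 6: 5
New value at index 6: 11
Delta = 11 - 5 = 6
New sum = old_sum + delta = 138 + (6) = 144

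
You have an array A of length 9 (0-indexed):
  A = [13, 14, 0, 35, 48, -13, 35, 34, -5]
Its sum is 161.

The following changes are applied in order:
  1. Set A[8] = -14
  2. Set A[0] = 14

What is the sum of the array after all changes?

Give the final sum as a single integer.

Initial sum: 161
Change 1: A[8] -5 -> -14, delta = -9, sum = 152
Change 2: A[0] 13 -> 14, delta = 1, sum = 153

Answer: 153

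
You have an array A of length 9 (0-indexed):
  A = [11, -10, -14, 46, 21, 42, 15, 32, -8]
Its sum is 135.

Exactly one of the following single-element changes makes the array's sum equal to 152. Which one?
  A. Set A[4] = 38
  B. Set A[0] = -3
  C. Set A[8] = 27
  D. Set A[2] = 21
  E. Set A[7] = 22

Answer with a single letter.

Answer: A

Derivation:
Option A: A[4] 21->38, delta=17, new_sum=135+(17)=152 <-- matches target
Option B: A[0] 11->-3, delta=-14, new_sum=135+(-14)=121
Option C: A[8] -8->27, delta=35, new_sum=135+(35)=170
Option D: A[2] -14->21, delta=35, new_sum=135+(35)=170
Option E: A[7] 32->22, delta=-10, new_sum=135+(-10)=125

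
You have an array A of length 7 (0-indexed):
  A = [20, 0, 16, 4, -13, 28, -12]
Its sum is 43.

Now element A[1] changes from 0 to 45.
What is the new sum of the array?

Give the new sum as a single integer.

Answer: 88

Derivation:
Old value at index 1: 0
New value at index 1: 45
Delta = 45 - 0 = 45
New sum = old_sum + delta = 43 + (45) = 88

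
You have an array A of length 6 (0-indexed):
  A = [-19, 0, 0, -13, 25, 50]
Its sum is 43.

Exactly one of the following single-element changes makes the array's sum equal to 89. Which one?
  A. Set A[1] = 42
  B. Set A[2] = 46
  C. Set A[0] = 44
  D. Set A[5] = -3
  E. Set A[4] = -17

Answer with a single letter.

Option A: A[1] 0->42, delta=42, new_sum=43+(42)=85
Option B: A[2] 0->46, delta=46, new_sum=43+(46)=89 <-- matches target
Option C: A[0] -19->44, delta=63, new_sum=43+(63)=106
Option D: A[5] 50->-3, delta=-53, new_sum=43+(-53)=-10
Option E: A[4] 25->-17, delta=-42, new_sum=43+(-42)=1

Answer: B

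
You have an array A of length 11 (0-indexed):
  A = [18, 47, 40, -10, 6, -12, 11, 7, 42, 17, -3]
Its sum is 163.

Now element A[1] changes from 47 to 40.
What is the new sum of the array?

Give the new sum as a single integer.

Old value at index 1: 47
New value at index 1: 40
Delta = 40 - 47 = -7
New sum = old_sum + delta = 163 + (-7) = 156

Answer: 156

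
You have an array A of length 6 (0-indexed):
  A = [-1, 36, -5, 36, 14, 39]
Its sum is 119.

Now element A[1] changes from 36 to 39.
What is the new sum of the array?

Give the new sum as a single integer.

Old value at index 1: 36
New value at index 1: 39
Delta = 39 - 36 = 3
New sum = old_sum + delta = 119 + (3) = 122

Answer: 122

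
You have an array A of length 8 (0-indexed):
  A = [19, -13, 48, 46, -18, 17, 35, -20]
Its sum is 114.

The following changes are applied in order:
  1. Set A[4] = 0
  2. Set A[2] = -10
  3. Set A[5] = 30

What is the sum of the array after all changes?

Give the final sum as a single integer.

Initial sum: 114
Change 1: A[4] -18 -> 0, delta = 18, sum = 132
Change 2: A[2] 48 -> -10, delta = -58, sum = 74
Change 3: A[5] 17 -> 30, delta = 13, sum = 87

Answer: 87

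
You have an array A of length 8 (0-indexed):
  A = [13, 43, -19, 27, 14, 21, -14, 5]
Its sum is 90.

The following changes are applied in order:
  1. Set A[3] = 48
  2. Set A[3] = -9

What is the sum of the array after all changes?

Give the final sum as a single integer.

Answer: 54

Derivation:
Initial sum: 90
Change 1: A[3] 27 -> 48, delta = 21, sum = 111
Change 2: A[3] 48 -> -9, delta = -57, sum = 54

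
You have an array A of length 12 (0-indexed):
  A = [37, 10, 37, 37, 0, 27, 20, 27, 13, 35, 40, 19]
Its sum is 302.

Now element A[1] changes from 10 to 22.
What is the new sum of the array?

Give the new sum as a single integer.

Answer: 314

Derivation:
Old value at index 1: 10
New value at index 1: 22
Delta = 22 - 10 = 12
New sum = old_sum + delta = 302 + (12) = 314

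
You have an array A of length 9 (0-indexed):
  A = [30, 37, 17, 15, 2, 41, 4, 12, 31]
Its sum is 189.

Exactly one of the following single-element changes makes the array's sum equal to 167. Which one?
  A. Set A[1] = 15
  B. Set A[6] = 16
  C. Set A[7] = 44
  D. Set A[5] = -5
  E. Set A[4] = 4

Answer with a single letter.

Option A: A[1] 37->15, delta=-22, new_sum=189+(-22)=167 <-- matches target
Option B: A[6] 4->16, delta=12, new_sum=189+(12)=201
Option C: A[7] 12->44, delta=32, new_sum=189+(32)=221
Option D: A[5] 41->-5, delta=-46, new_sum=189+(-46)=143
Option E: A[4] 2->4, delta=2, new_sum=189+(2)=191

Answer: A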